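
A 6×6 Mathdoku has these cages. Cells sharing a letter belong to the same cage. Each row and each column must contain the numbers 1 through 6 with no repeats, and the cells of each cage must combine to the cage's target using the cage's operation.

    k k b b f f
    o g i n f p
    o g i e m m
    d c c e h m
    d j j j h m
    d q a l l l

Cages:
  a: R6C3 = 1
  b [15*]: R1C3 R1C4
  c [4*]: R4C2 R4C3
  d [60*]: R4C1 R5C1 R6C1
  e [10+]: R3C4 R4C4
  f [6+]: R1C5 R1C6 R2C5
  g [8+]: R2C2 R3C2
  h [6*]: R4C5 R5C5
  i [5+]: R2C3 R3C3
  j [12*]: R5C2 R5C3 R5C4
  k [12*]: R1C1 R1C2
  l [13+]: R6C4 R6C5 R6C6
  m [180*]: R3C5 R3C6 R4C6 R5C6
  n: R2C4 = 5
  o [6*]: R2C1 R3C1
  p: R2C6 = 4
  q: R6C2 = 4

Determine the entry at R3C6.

2

Cage n is a single given cell; hence R2C4 = 5.
P is a freebie; hence R2C6 = 4.
Cage q is given, which forces R6C2 = 4.
Cage a is a single given cell; hence R6C3 = 1.
Cage b's pair has product 15, which forces R1C3 = 5.
5 is placed in column 4, which forces R1C4 = 3.
Column 2 now contains 4, so R4C2 = 1.
Column 3 already has 1, so R4C3 = 4.
Row 4 already has 4, leaving R4C4 = 6.
6 is placed in column 4, leaving R6C4 = 2.
6 is placed in column 4, leaving R3C4 = 4.
The 3 cells of cage j must have product 12, which forces R5C4 = 1.
Row 1 needs a 4, and only R1C5 is open for it.
Cage f has sum 6, leaving R1C6 = 1.
Cage f has sum 6, leaving R2C5 = 1.
Row 3 needs a 1, and only R3C1 is open for it.
Cage o's pair has product 6; hence R2C1 = 6.
6 is placed in column 1, leaving R1C1 = 2.
Cage k's pair has product 12, leaving R1C2 = 6.
Column 2 already has 6, leaving R3C2 = 5.
Cage d has product 60, which forces R5C1 = 4.
Column 2 already has 6, which forces R5C2 = 2.
Row 5 now contains 2, so R5C3 = 6.
Row 5 now contains 2; hence R5C5 = 3.
Row 5 now contains 3, which forces R5C6 = 5.
Column 6 now contains 5; hence R6C6 = 6.
Column 2 now contains 2, so R2C2 = 3.
Row 2 already has 3, leaving R2C3 = 2.
2 is placed in column 3, which forces R3C3 = 3.
Cage m has product 180; hence R3C5 = 6.
Row 3 already has 3; hence R3C6 = 2.
3 is placed in column 5, which forces R4C5 = 2.
2 is placed in column 6; hence R4C6 = 3.
Row 6 already has 6, which forces R6C5 = 5.
Row 4 already has 3, leaving R4C1 = 5.
Row 6 now contains 5; hence R6C1 = 3.
The full grid is 2 6 5 3 4 1 / 6 3 2 5 1 4 / 1 5 3 4 6 2 / 5 1 4 6 2 3 / 4 2 6 1 3 5 / 3 4 1 2 5 6.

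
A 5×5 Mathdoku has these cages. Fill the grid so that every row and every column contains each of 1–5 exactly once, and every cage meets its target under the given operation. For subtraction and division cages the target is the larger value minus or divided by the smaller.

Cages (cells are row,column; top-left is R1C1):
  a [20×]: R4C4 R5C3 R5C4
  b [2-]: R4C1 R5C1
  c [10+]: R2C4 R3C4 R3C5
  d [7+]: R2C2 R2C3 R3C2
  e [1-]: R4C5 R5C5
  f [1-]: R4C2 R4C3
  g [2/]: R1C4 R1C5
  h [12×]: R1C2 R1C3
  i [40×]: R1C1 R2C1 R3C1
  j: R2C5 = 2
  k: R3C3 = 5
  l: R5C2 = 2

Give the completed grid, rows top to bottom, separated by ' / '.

5 4 3 2 1 / 4 5 1 3 2 / 2 1 5 4 3 / 1 3 2 5 4 / 3 2 4 1 5

Cage j is a single given cell, leaving R2C5 = 2.
K is a freebie, so R3C3 = 5.
Cage l is a single given cell; hence R5C2 = 2.
The two cells of cage g must have quotient 2; hence R1C4 = 2.
Cage i has product 40, which forces R3C1 = 2.
In row 1, 1 can only go at R1C5, so R1C5 = 1.
The only place for 5 in row 1 is R1C1.
Column 1 already has 5, which forces R2C1 = 4.
The only place for 2 in row 4 is R4C3.
Column 2 needs a 4, and only R1C2 is open for it.
4 is placed in row 1, leaving R1C3 = 3.
Column 3 already has 3, which forces R2C3 = 1.
Column 3 now contains 1, so R5C3 = 4.
1 is placed in row 2, which forces R2C2 = 5.
Row 2 now contains 5; hence R2C4 = 3.
The 3 cells of cage d must have sum 7, leaving R3C2 = 1.
1 is placed in row 3, leaving R3C4 = 4.
Row 3 now contains 4; hence R3C5 = 3.
Column 2 already has 1, leaving R4C2 = 3.
Cage e's pair has difference 1; hence R4C5 = 4.
3 is placed in column 5, leaving R5C5 = 5.
3 is placed in row 4; hence R4C1 = 1.
Cage a needs product 20, which forces R4C4 = 5.
The two cells of cage b must have difference 2, leaving R5C1 = 3.
5 is placed in row 5, leaving R5C4 = 1.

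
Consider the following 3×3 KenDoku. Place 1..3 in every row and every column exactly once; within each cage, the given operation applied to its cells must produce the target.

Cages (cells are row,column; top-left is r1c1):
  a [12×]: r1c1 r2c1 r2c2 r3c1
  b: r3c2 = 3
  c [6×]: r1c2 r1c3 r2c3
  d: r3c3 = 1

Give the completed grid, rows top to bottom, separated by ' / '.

3 1 2 / 1 2 3 / 2 3 1

The 4 cells of cage a must have product 12, leaving r2c2 = 2.
B is a freebie; hence r3c2 = 3.
Cage d is given, so r3c3 = 1.
Column 2 now contains 3, which forces r1c2 = 1.
Cage c needs product 6, which forces r1c3 = 2.
1 is placed in column 3, leaving r2c3 = 3.
1 is placed in row 3, which forces r3c1 = 2.
1 is placed in row 1, which forces r1c1 = 3.
Row 2 now contains 3, leaving r2c1 = 1.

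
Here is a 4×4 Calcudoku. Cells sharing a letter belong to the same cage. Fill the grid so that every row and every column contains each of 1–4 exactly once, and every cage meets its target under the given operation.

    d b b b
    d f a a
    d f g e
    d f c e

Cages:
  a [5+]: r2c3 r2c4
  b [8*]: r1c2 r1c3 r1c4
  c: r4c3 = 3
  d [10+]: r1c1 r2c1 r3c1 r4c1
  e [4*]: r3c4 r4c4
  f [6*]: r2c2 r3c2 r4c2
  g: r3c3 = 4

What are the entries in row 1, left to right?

G is a freebie, so r3c3 = 4.
4 is placed in row 3; hence r3c4 = 1.
C is a freebie, so r4c3 = 3.
1 is placed in column 4, leaving r4c4 = 4.
The 3 cells of cage b must have product 8, which forces r1c2 = 4.
Cage b has product 8, so r1c3 = 1.
Column 4 already has 4, so r1c4 = 2.
Cage a's pair has sum 5, which forces r2c3 = 2.
Cage a's pair has sum 5, so r2c4 = 3.
Row 1 now contains 2, which forces r1c1 = 3.
The 4 cells of cage d must have sum 10; hence r2c1 = 4.
Row 2 already has 3, leaving r2c2 = 1.
Cage d needs sum 10, which forces r3c1 = 2.
Cage f has product 6; hence r3c2 = 3.
Cage d needs sum 10; hence r4c1 = 1.
Cage f needs product 6; hence r4c2 = 2.
The full grid is 3 4 1 2 / 4 1 2 3 / 2 3 4 1 / 1 2 3 4.

3 4 1 2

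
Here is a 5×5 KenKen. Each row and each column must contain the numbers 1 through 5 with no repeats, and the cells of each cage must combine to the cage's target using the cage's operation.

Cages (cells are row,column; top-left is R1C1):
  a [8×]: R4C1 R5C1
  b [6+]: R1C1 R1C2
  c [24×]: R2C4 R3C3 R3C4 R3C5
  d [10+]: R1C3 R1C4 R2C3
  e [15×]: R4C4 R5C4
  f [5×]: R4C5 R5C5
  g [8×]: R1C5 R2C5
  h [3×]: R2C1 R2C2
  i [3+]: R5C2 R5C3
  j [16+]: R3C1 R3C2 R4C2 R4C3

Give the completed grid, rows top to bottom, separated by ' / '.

1 5 3 2 4 / 3 1 5 4 2 / 5 4 2 1 3 / 2 3 4 5 1 / 4 2 1 3 5

The only place for 5 in row 2 is R2C3.
The only place for 1 in row 4 is R4C5.
1 is placed in column 5, which forces R5C5 = 5.
Cage e's pair has product 15, which forces R4C4 = 5.
Row 5 now contains 5, leaving R5C4 = 3.
In row 1, 3 can only go at R1C3, so R1C3 = 3.
The 3 cells of cage d must have sum 10, so R1C4 = 2.
2 is placed in row 1, leaving R1C5 = 4.
4 is placed in column 5, which forces R2C5 = 2.
The 4 cells of cage c must have product 24; hence R3C5 = 3.
Cage j needs sum 16, so R4C2 = 3.
Column 3 now contains 3, so R4C3 = 4.
Cage h's pair has product 3, which forces R2C1 = 3.
3 is placed in column 2, so R2C2 = 1.
Row 2 now contains 1, which forces R2C4 = 4.
Cage c has product 24, so R3C3 = 2.
Column 4 now contains 4; hence R3C4 = 1.
4 is placed in row 4, leaving R4C1 = 2.
The two cells of cage a must have product 8; hence R5C1 = 4.
Column 2 already has 1, which forces R5C2 = 2.
2 is placed in column 3, which forces R5C3 = 1.
Cage b's pair has sum 6, so R1C1 = 1.
Column 2 already has 1, leaving R1C2 = 5.
4 is placed in column 1, which forces R3C1 = 5.
The 4 cells of cage j must have sum 16; hence R3C2 = 4.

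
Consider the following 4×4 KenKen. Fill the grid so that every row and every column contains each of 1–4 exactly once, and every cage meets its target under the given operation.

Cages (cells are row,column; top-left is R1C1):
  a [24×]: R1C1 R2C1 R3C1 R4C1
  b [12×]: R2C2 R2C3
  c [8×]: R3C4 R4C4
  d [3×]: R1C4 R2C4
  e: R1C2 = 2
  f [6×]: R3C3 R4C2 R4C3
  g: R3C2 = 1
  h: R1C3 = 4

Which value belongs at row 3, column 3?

Cage e is a single given cell; hence R1C2 = 2.
Cage h is a single given cell; hence R1C3 = 4.
4 is placed in column 3; hence R2C3 = 3.
Row 2 now contains 3; hence R2C4 = 1.
Cage g is given, so R3C2 = 1.
1 is placed in row 3, so R3C3 = 2.
Row 3 already has 2, which forces R3C4 = 4.
1 is placed in column 2; hence R4C2 = 3.
Column 3 already has 2, which forces R4C3 = 1.
Column 4 already has 4, leaving R4C4 = 2.
The 4 cells of cage a must have product 24; hence R1C1 = 1.
Column 4 now contains 1, so R1C4 = 3.
Cage a needs product 24; hence R2C1 = 2.
Row 2 now contains 3; hence R2C2 = 4.
Row 3 now contains 4, leaving R3C1 = 3.
Row 4 now contains 2, which forces R4C1 = 4.
Completed grid: 1 2 4 3 / 2 4 3 1 / 3 1 2 4 / 4 3 1 2.

2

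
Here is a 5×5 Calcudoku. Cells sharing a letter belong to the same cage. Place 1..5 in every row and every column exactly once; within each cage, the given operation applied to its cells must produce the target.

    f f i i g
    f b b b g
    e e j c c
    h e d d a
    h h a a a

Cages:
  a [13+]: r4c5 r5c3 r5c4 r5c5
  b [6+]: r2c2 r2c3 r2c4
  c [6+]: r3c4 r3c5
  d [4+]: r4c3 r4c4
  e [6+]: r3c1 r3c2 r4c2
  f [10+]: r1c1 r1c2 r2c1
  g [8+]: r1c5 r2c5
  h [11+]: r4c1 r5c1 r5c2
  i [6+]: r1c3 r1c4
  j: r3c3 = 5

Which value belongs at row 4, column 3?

J is a freebie; hence r3c3 = 5.
The only place for 4 in row 2 is r2c1.
In row 1, 3 can only go at r1c5, so r1c5 = 3.
Column 5 already has 3, leaving r2c5 = 5.
In row 4, 4 can only go at r4c5, so r4c5 = 4.
The two cells of cage c must have sum 6, which forces r3c4 = 4.
Column 5 now contains 4, which forces r3c5 = 2.
Column 5 now contains 2; hence r5c5 = 1.
Cage e needs sum 6, which forces r4c2 = 2.
Cage a has sum 13; hence r5c3 = 3.
The 4 cells of cage a must have sum 13; hence r5c4 = 5.
Cage i's pair has sum 6, leaving r1c3 = 4.
Column 4 already has 5, which forces r1c4 = 2.
The 3 cells of cage h must have sum 11, leaving r4c1 = 5.
3 is placed in column 3; hence r4c3 = 1.
Cage d needs two cells with sum 4, so r4c4 = 3.
Row 5 now contains 5; hence r5c1 = 2.
Row 5 already has 3, leaving r5c2 = 4.
Column 1 already has 5, so r1c1 = 1.
Cage f needs sum 10, so r1c2 = 5.
Cage b needs sum 6, so r2c2 = 3.
Column 3 already has 1, which forces r2c3 = 2.
Column 4 already has 3, which forces r2c4 = 1.
1 is placed in column 1, so r3c1 = 3.
Column 2 now contains 3, which forces r3c2 = 1.
Completed grid: 1 5 4 2 3 / 4 3 2 1 5 / 3 1 5 4 2 / 5 2 1 3 4 / 2 4 3 5 1.

1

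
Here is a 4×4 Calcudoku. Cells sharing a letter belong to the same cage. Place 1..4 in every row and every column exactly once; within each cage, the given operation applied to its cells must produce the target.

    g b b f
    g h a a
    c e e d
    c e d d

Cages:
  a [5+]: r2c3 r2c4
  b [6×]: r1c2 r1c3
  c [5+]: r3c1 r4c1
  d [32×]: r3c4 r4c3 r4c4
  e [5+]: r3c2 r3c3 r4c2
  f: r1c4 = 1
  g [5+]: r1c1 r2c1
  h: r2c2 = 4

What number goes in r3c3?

F is a freebie, which forces r1c4 = 1.
Cage h is a single given cell, leaving r2c2 = 4.
The 3 cells of cage d must have product 32, leaving r3c4 = 4.
Cage d has product 32, so r4c3 = 4.
Cage d needs product 32, leaving r4c4 = 2.
Cage a's pair has sum 5, so r2c3 = 2.
Column 4 now contains 2, which forces r2c4 = 3.
Cage c needs two cells with sum 5, leaving r3c1 = 2.
The 3 cells of cage e must have sum 5; hence r3c2 = 3.
Cage e has sum 5, which forces r3c3 = 1.
Cage c's pair has sum 5, which forces r4c1 = 3.
Row 4 now contains 2, leaving r4c2 = 1.
3 is placed in column 1, which forces r1c1 = 4.
Column 2 already has 3; hence r1c2 = 2.
Column 3 now contains 2, leaving r1c3 = 3.
Row 2 now contains 3, which forces r2c1 = 1.
Filled in: 4 2 3 1 / 1 4 2 3 / 2 3 1 4 / 3 1 4 2.

1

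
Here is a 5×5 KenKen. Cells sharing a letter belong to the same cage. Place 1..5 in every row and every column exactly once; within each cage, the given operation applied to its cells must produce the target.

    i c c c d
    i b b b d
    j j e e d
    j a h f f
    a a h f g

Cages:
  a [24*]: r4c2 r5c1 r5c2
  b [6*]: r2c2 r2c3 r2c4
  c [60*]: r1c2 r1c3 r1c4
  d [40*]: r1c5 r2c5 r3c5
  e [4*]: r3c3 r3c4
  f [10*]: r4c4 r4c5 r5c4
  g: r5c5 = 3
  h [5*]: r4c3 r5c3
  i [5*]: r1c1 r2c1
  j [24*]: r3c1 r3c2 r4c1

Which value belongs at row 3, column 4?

Cage g is given, leaving r5c5 = 3.
The 3 cells of cage a must have product 24, which forces r4c2 = 3.
Cage j has product 24, which forces r3c1 = 3.
Row 1 needs a 1, and only r1c1 is open for it.
Column 1 now contains 1, so r2c1 = 5.
Row 1 needs a 2, and only r1c5 is open for it.
2 is placed in column 5, which forces r2c5 = 4.
The 3 cells of cage d must have product 40; hence r3c5 = 5.
Column 5 already has 5, so r4c5 = 1.
Row 4 already has 1; hence r4c3 = 5.
5 is placed in row 4; hence r4c4 = 2.
Cage h's pair has product 5, so r5c3 = 1.
2 is placed in column 4, so r5c4 = 5.
The 3 cells of cage c must have product 60, so r1c2 = 5.
Cage j needs product 24, so r3c2 = 2.
Column 3 already has 1, so r3c3 = 4.
The two cells of cage e must have product 4; hence r3c4 = 1.
Row 4 already has 2, so r4c1 = 4.
Column 1 already has 4, leaving r5c1 = 2.
Column 2 now contains 2, so r5c2 = 4.
Column 3 now contains 4; hence r1c3 = 3.
The 3 cells of cage c must have product 60; hence r1c4 = 4.
Column 2 now contains 2, leaving r2c2 = 1.
The 3 cells of cage b must have product 6; hence r2c3 = 2.
Column 4 already has 1, leaving r2c4 = 3.
Filled in: 1 5 3 4 2 / 5 1 2 3 4 / 3 2 4 1 5 / 4 3 5 2 1 / 2 4 1 5 3.

1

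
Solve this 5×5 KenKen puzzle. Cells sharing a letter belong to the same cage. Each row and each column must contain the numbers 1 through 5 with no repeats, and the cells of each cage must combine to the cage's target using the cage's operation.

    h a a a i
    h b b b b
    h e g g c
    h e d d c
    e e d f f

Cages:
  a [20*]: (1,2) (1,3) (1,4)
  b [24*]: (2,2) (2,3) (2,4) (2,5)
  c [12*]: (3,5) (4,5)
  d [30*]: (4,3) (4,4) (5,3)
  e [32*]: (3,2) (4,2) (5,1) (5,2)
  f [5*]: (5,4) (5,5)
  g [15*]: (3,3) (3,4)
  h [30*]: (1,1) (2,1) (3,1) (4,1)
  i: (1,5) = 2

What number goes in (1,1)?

Cage i is a single given cell, so (1,5) = 2.
Cage e has product 32, so (5,1) = 4.
The only place for 3 in row 1 is (1,1).
The only place for 5 in row 2 is (2,1).
In row 5, 3 can only go at (5,3), so (5,3) = 3.
3 is placed in column 3, so (3,3) = 5.
Cage g needs two cells with product 15; hence (3,4) = 3.
3 is placed in row 3, which forces (3,5) = 4.
5 is placed in column 3, which forces (4,3) = 2.
2 is placed in row 4, so (4,4) = 5.
4 is placed in column 5, which forces (4,5) = 3.
5 is placed in column 4, so (5,4) = 1.
Row 5 already has 1, which forces (5,5) = 5.
Cage a has product 20, so (1,2) = 5.
The 3 cells of cage a must have product 20; hence (1,3) = 1.
Column 4 now contains 1; hence (1,4) = 4.
Cage b has product 24, leaving (2,2) = 3.
Cage b needs product 24, leaving (2,3) = 4.
The 4 cells of cage b must have product 24, so (2,4) = 2.
Column 5 now contains 3, so (2,5) = 1.
The 4 cells of cage h must have product 30, so (3,1) = 2.
Cage e has product 32; hence (3,2) = 1.
2 is placed in row 4; hence (4,1) = 1.
Cage e has product 32, which forces (4,2) = 4.
Row 5 already has 1, which forces (5,2) = 2.
Filled in: 3 5 1 4 2 / 5 3 4 2 1 / 2 1 5 3 4 / 1 4 2 5 3 / 4 2 3 1 5.

3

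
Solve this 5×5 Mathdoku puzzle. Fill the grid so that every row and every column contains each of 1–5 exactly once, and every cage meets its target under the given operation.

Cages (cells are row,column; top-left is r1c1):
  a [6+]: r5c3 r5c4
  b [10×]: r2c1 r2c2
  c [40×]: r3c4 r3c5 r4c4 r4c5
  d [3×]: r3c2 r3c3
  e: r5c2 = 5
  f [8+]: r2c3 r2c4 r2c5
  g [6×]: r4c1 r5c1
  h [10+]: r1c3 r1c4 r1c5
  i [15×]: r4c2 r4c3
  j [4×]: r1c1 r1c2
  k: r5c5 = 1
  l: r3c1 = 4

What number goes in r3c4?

Cage l is given, leaving r3c1 = 4.
Cage e is a single given cell; hence r5c2 = 5.
K is a freebie, which forces r5c5 = 1.
Column 1 now contains 4, leaving r1c1 = 1.
Cage j's pair has product 4, so r1c2 = 4.
The two cells of cage b must have product 10, so r2c1 = 5.
Column 2 now contains 5, which forces r2c2 = 2.
Column 2 now contains 5, which forces r4c2 = 3.
Cage i needs two cells with product 15, which forces r4c3 = 5.
3 is placed in column 2, leaving r3c2 = 1.
The two cells of cage d must have product 3; hence r3c3 = 3.
Row 4 now contains 3, so r4c1 = 2.
2 is placed in row 4; hence r4c5 = 4.
The two cells of cage g must have product 6, so r5c1 = 3.
Column 3 now contains 3, leaving r1c3 = 2.
4 is placed in column 5; hence r2c5 = 3.
Row 4 already has 4, so r4c4 = 1.
2 is placed in column 3, leaving r5c3 = 4.
Row 5 now contains 4, so r5c4 = 2.
The 3 cells of cage h must have sum 10, leaving r1c4 = 3.
3 is placed in column 5; hence r1c5 = 5.
4 is placed in column 3; hence r2c3 = 1.
Column 4 already has 1; hence r2c4 = 4.
2 is placed in column 4, which forces r3c4 = 5.
The 4 cells of cage c must have product 40; hence r3c5 = 2.
The full grid is 1 4 2 3 5 / 5 2 1 4 3 / 4 1 3 5 2 / 2 3 5 1 4 / 3 5 4 2 1.

5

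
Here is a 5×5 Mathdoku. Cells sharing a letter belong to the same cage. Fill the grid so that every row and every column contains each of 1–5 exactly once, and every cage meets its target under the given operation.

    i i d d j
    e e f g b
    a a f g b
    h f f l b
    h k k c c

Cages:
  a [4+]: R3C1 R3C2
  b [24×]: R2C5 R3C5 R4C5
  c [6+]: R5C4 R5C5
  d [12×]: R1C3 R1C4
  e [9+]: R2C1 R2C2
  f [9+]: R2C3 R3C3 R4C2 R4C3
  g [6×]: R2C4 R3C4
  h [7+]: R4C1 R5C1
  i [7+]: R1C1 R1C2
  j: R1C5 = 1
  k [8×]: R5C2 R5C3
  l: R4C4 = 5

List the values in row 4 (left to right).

4 1 2 5 3

J is a freebie; hence R1C5 = 1.
Cage l is a single given cell, which forces R4C4 = 5.
In row 2, 1 can only go at R2C3, so R2C3 = 1.
The only place for 5 in row 3 is R3C3.
Cage f needs sum 9, which forces R4C2 = 1.
Cage f needs sum 9; hence R4C3 = 2.
Column 3 now contains 2, so R5C3 = 4.
4 is placed in column 3, so R1C3 = 3.
Cage d's pair has product 12, leaving R1C4 = 4.
Cage a's pair has sum 4, so R3C1 = 1.
1 is placed in column 2; hence R3C2 = 3.
3 is placed in row 3, which forces R3C4 = 2.
Row 3 already has 2; hence R3C5 = 4.
The two cells of cage h must have sum 7; hence R4C1 = 4.
4 is placed in column 5; hence R4C5 = 3.
Cage h needs two cells with sum 7, leaving R5C1 = 3.
4 is placed in row 5, leaving R5C2 = 2.
Cage c needs two cells with sum 6, so R5C4 = 1.
Cage c's pair has sum 6; hence R5C5 = 5.
Cage i needs two cells with sum 7, so R1C1 = 2.
Column 2 now contains 2; hence R1C2 = 5.
Column 1 now contains 4, so R2C1 = 5.
The two cells of cage e must have sum 9, which forces R2C2 = 4.
Column 4 already has 2, which forces R2C4 = 3.
3 is placed in column 5, so R2C5 = 2.
The full grid is 2 5 3 4 1 / 5 4 1 3 2 / 1 3 5 2 4 / 4 1 2 5 3 / 3 2 4 1 5.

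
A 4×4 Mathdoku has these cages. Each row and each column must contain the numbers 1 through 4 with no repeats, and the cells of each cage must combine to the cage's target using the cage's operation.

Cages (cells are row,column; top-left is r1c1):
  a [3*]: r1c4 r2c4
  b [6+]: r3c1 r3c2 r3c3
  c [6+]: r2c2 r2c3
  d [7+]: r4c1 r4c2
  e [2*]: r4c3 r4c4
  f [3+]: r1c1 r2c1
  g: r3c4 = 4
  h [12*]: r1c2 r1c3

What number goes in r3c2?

Cage g is given, so r3c4 = 4.
Row 1 needs a 2, and only r1c1 is open for it.
2 is placed in column 1; hence r2c1 = 1.
Row 2 already has 1, leaving r2c4 = 3.
Column 1 already has 1, leaving r3c1 = 3.
Column 1 already has 3, which forces r4c1 = 4.
4 is placed in row 4; hence r4c2 = 3.
Column 2 now contains 3, leaving r1c2 = 4.
Cage h needs two cells with product 12, so r1c3 = 3.
3 is placed in column 4, which forces r1c4 = 1.
4 is placed in column 2; hence r2c2 = 2.
2 is placed in row 2; hence r2c3 = 4.
Column 2 now contains 2, leaving r3c2 = 1.
Row 3 already has 1, leaving r3c3 = 2.
Column 3 already has 2; hence r4c3 = 1.
1 is placed in column 4, so r4c4 = 2.
The full grid is 2 4 3 1 / 1 2 4 3 / 3 1 2 4 / 4 3 1 2.

1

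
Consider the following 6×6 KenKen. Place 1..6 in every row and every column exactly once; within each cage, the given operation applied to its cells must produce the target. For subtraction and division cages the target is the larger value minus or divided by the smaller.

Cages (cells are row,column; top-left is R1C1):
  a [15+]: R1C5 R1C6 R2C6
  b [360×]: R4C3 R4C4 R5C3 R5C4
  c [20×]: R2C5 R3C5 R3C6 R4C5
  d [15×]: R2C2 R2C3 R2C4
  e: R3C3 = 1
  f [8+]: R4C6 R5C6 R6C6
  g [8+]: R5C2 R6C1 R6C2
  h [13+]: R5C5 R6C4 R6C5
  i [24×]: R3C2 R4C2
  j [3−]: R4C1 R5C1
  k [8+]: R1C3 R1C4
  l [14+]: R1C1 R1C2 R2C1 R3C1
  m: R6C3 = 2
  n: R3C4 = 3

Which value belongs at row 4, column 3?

3

E is a freebie, so R3C3 = 1.
Cage n is a single given cell; hence R3C4 = 3.
Row 3 now contains 1, leaving R3C6 = 2.
Cage m is given, so R6C3 = 2.
Cage c needs product 20, which forces R3C5 = 5.
The only place for 1 in column 4 is R2C4.
Row 2 already has 1; hence R2C5 = 2.
Cage c has product 20, leaving R4C5 = 1.
The only place for 2 in row 1 is R1C4.
Cage k needs two cells with sum 8, which forces R1C3 = 6.
Row 1 already has 6, leaving R1C5 = 4.
Cage a needs sum 15, which forces R1C6 = 5.
Cage a has sum 15; hence R2C6 = 6.
Cage h needs sum 13, leaving R6C4 = 4.
6 is placed in row 2, so R2C1 = 4.
The 4 cells of cage l must have sum 14; hence R3C1 = 6.
Row 3 already has 6, which forces R3C2 = 4.
Column 2 already has 4, which forces R4C2 = 6.
6 is placed in row 4, leaving R4C4 = 5.
Column 4 now contains 5, leaving R5C4 = 6.
6 is placed in row 5, so R5C5 = 3.
3 is placed in column 5, which forces R6C5 = 6.
Cage j needs two cells with difference 3, which forces R4C1 = 2.
Cage b has product 360, which forces R4C3 = 3.
Row 4 now contains 3, which forces R4C6 = 4.
The two cells of cage j must have difference 3; hence R5C1 = 5.
The 3 cells of cage g must have sum 8, leaving R5C2 = 2.
3 is placed in row 5, which forces R5C3 = 4.
Column 6 now contains 4; hence R5C6 = 1.
5 is placed in column 1; hence R6C1 = 1.
Row 6 now contains 1; hence R6C2 = 5.
1 is placed in column 6, so R6C6 = 3.
1 is placed in column 1; hence R1C1 = 3.
Cage l has sum 14, so R1C2 = 1.
Column 2 now contains 5, so R2C2 = 3.
3 is placed in column 3, leaving R2C3 = 5.
Filled in: 3 1 6 2 4 5 / 4 3 5 1 2 6 / 6 4 1 3 5 2 / 2 6 3 5 1 4 / 5 2 4 6 3 1 / 1 5 2 4 6 3.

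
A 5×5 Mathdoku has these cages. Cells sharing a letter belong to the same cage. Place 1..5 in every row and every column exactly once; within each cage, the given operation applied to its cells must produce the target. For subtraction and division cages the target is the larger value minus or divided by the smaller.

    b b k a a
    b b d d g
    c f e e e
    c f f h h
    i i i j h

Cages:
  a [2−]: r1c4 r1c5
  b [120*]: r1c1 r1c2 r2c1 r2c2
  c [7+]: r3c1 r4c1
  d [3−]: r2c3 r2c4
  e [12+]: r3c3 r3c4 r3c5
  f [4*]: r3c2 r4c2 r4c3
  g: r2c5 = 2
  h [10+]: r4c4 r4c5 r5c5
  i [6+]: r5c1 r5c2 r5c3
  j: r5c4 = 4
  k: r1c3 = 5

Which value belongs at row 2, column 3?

K is a freebie, so r1c3 = 5.
G is a freebie, so r2c5 = 2.
Cage j is a single given cell; hence r5c4 = 4.
Cage d's pair has difference 3; hence r2c3 = 4.
Cage d's pair has difference 3, which forces r2c4 = 1.
Column 3 now contains 4; hence r3c3 = 3.
Row 3 already has 3, so r3c4 = 5.
Row 3 now contains 5, so r3c5 = 4.
The two cells of cage a must have difference 2, leaving r1c4 = 3.
Cage a's pair has difference 2, so r1c5 = 1.
Row 3 already has 4; hence r3c1 = 2.
2 is placed in row 3, which forces r3c2 = 1.
Cage c's pair has sum 7, which forces r4c1 = 5.
Column 2 now contains 1, so r4c2 = 4.
Cage h has sum 10, so r4c4 = 2.
Row 4 already has 5; hence r4c5 = 3.
Column 5 now contains 3, which forces r5c5 = 5.
Column 1 now contains 2, leaving r1c1 = 4.
Column 2 now contains 4, which forces r1c2 = 2.
5 is placed in column 1, leaving r2c1 = 3.
The 4 cells of cage b must have product 120, so r2c2 = 5.
Row 4 now contains 2, so r4c3 = 1.
Column 1 now contains 3, which forces r5c1 = 1.
Column 2 now contains 2, which forces r5c2 = 3.
1 is placed in column 3; hence r5c3 = 2.
The full grid is 4 2 5 3 1 / 3 5 4 1 2 / 2 1 3 5 4 / 5 4 1 2 3 / 1 3 2 4 5.

4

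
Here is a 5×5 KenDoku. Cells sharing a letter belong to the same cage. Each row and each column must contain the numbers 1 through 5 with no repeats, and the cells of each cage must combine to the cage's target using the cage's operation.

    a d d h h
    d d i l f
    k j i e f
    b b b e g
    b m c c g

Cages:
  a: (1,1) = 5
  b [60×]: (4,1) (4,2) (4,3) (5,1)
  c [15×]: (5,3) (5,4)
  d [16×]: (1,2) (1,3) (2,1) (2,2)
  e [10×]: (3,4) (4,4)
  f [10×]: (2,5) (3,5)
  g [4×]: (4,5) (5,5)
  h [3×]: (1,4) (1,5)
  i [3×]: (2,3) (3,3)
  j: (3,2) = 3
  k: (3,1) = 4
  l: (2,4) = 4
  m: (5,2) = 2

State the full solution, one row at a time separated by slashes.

A is a freebie; hence (1,1) = 5.
Cage l is given; hence (2,4) = 4.
Cage k is a single given cell, which forces (3,1) = 4.
Cage j is a single given cell, which forces (3,2) = 3.
3 is placed in row 3; hence (3,3) = 1.
Cage m is given; hence (5,2) = 2.
The 4 cells of cage d must have product 16, which forces (1,2) = 4.
The 4 cells of cage d must have product 16, which forces (1,3) = 2.
Cage d has product 16; hence (2,1) = 2.
Column 2 already has 2; hence (2,2) = 1.
Column 3 already has 1, which forces (2,3) = 3.
Row 2 now contains 2, leaving (2,5) = 5.
Column 5 already has 5, so (3,5) = 2.
Column 2 already has 4, which forces (4,2) = 5.
Row 4 now contains 5, leaving (4,3) = 4.
Row 4 now contains 5; hence (4,4) = 2.
4 is placed in row 4, leaving (4,5) = 1.
Column 3 now contains 3, leaving (5,3) = 5.
Row 5 now contains 5, so (5,4) = 3.
1 is placed in column 5; hence (5,5) = 4.
Column 4 now contains 3, so (1,4) = 1.
1 is placed in column 5; hence (1,5) = 3.
2 is placed in row 3; hence (3,4) = 5.
Row 4 already has 1; hence (4,1) = 3.
Row 5 now contains 3; hence (5,1) = 1.

5 4 2 1 3 / 2 1 3 4 5 / 4 3 1 5 2 / 3 5 4 2 1 / 1 2 5 3 4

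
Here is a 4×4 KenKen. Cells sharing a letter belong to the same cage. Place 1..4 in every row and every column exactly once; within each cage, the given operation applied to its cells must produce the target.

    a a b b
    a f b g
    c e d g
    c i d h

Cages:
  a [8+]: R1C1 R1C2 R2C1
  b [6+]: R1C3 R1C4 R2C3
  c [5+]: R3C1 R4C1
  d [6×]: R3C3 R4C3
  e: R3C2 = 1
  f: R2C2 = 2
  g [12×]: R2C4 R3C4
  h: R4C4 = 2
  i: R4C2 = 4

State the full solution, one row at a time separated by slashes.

Cage f is given, which forces R2C2 = 2.
Cage e is given, leaving R3C2 = 1.
I is a freebie, leaving R4C2 = 4.
Cage h is a single given cell, which forces R4C4 = 2.
4 is placed in column 2, so R1C2 = 3.
Row 1 now contains 3, leaving R1C4 = 1.
Cage d's pair has product 6, so R3C3 = 2.
2 is placed in row 4, so R4C3 = 3.
2 is placed in column 3, which forces R1C3 = 4.
3 is placed in column 3, so R2C3 = 1.
2 is placed in row 3, which forces R3C1 = 4.
Row 3 now contains 4; hence R3C4 = 3.
Row 4 already has 3; hence R4C1 = 1.
Row 1 already has 4; hence R1C1 = 2.
1 is placed in row 2, which forces R2C1 = 3.
Column 4 now contains 3, so R2C4 = 4.

2 3 4 1 / 3 2 1 4 / 4 1 2 3 / 1 4 3 2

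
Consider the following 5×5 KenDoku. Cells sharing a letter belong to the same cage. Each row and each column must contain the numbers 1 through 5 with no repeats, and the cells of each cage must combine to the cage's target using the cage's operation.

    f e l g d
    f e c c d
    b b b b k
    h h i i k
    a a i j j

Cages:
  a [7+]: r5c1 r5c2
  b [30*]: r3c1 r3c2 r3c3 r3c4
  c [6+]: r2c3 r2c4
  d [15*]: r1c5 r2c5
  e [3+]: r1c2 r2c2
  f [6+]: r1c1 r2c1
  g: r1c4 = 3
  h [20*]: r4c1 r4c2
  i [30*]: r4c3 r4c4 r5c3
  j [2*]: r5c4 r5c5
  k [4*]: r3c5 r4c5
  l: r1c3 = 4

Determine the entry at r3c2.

Cage l is given, leaving r1c3 = 4.
G is a freebie, so r1c4 = 3.
Row 1 now contains 3; hence r1c5 = 5.
5 is placed in column 5; hence r2c5 = 3.
The only place for 4 in row 3 is r3c5.
Column 5 already has 4, leaving r4c5 = 1.
Column 5 already has 1, leaving r5c5 = 2.
Row 5 already has 2, so r5c4 = 1.
Row 4 needs a 3, and only r4c3 is open for it.
Cage i has product 30, which forces r4c4 = 2.
3 is placed in column 3, leaving r5c3 = 5.
Column 4 already has 2, which forces r3c4 = 5.
Cage c needs two cells with sum 6; hence r2c3 = 2.
Column 4 now contains 5, so r2c4 = 4.
2 is placed in column 3; hence r3c3 = 1.
The two cells of cage f must have sum 6, so r1c1 = 1.
Cage e needs two cells with sum 3, leaving r1c2 = 2.
4 is placed in row 2, so r2c1 = 5.
Row 2 already has 2; hence r2c2 = 1.
2 is placed in column 2; hence r3c2 = 3.
Column 1 now contains 5, which forces r4c1 = 4.
Row 4 now contains 4; hence r4c2 = 5.
Column 1 now contains 4, leaving r5c1 = 3.
Column 2 now contains 3; hence r5c2 = 4.
3 is placed in row 3, leaving r3c1 = 2.
The full grid is 1 2 4 3 5 / 5 1 2 4 3 / 2 3 1 5 4 / 4 5 3 2 1 / 3 4 5 1 2.

3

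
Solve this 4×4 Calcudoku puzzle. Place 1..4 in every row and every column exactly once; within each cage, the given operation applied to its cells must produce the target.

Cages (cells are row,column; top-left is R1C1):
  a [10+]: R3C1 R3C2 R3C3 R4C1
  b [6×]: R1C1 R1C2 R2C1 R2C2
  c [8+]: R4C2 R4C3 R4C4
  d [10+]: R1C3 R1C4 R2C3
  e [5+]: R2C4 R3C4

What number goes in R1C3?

The only place for 2 in row 4 is R4C1.
In row 3, 2 can only go at R3C4, so R3C4 = 2.
Cage e needs two cells with sum 5; hence R2C4 = 3.
The 4 cells of cage b must have product 6; hence R1C1 = 3.
Cage b needs product 6, leaving R1C2 = 1.
The 3 cells of cage d must have sum 10, leaving R1C3 = 2.
Column 4 now contains 3; hence R1C4 = 4.
3 is placed in row 2, so R2C1 = 1.
The 4 cells of cage b must have product 6; hence R2C2 = 2.
3 is placed in row 2, leaving R2C3 = 4.
Column 1 already has 1, so R3C1 = 4.
4 is placed in row 3, leaving R3C2 = 3.
Row 3 now contains 3, so R3C3 = 1.
Column 2 now contains 3, leaving R4C2 = 4.
Column 3 already has 1, leaving R4C3 = 3.
4 is placed in column 4, which forces R4C4 = 1.
Filled in: 3 1 2 4 / 1 2 4 3 / 4 3 1 2 / 2 4 3 1.

2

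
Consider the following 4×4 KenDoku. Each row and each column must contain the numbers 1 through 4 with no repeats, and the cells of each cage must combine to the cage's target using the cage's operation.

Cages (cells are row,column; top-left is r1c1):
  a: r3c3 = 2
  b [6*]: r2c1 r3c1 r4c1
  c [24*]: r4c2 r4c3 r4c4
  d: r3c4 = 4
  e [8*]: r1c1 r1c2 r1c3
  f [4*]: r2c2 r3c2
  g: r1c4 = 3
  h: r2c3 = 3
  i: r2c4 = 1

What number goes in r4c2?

3

Cage g is a single given cell; hence r1c4 = 3.
Cage h is given, which forces r2c3 = 3.
I is a freebie, which forces r2c4 = 1.
Cage a is given, so r3c3 = 2.
Cage d is given, so r3c4 = 4.
Column 3 now contains 2, which forces r4c3 = 4.
Column 4 now contains 4; hence r4c4 = 2.
Column 3 now contains 4; hence r1c3 = 1.
1 is placed in row 2; hence r2c1 = 2.
1 is placed in row 2, so r2c2 = 4.
Row 3 already has 4, so r3c2 = 1.
Row 4 now contains 2, so r4c2 = 3.
2 is placed in column 1; hence r1c1 = 4.
Column 2 now contains 4, which forces r1c2 = 2.
1 is placed in row 3, which forces r3c1 = 3.
Row 4 now contains 3; hence r4c1 = 1.
The full grid is 4 2 1 3 / 2 4 3 1 / 3 1 2 4 / 1 3 4 2.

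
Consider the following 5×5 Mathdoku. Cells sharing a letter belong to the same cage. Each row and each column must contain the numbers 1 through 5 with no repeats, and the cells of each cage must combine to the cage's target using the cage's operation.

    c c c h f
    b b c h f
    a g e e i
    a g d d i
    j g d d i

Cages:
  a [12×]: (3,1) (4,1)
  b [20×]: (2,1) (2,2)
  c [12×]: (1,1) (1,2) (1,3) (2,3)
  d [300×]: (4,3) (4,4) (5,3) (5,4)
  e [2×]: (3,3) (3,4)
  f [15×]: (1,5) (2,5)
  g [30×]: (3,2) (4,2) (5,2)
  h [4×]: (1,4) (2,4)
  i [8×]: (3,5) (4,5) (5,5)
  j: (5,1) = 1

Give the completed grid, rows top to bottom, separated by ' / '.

J is a freebie, leaving (5,1) = 1.
The only place for 5 in row 1 is (1,5).
Column 5 already has 5, so (2,5) = 3.
In row 2, 2 can only go at (2,3), so (2,3) = 2.
2 is placed in column 3, which forces (3,3) = 1.
Cage e's pair has product 2; hence (3,4) = 2.
Row 3 now contains 2, so (3,5) = 4.
4 is placed in column 5, leaving (5,5) = 2.
Cage c needs product 12; hence (1,1) = 2.
Cage c has product 12, leaving (1,2) = 1.
Column 3 now contains 1; hence (1,3) = 3.
1 is placed in row 1, leaving (1,4) = 4.
Column 4 already has 4, leaving (2,4) = 1.
Row 3 now contains 4, so (3,1) = 3.
Row 3 already has 3, which forces (3,2) = 5.
Cage a's pair has product 12, so (4,1) = 4.
The 3 cells of cage g must have product 30; hence (4,2) = 2.
Row 4 already has 4; hence (4,3) = 5.
Row 4 now contains 5; hence (4,4) = 3.
Column 5 already has 2, which forces (4,5) = 1.
Column 2 already has 5, leaving (5,2) = 3.
Column 3 now contains 5; hence (5,3) = 4.
Column 4 already has 3; hence (5,4) = 5.
Column 1 now contains 4, so (2,1) = 5.
Column 2 already has 5, leaving (2,2) = 4.

2 1 3 4 5 / 5 4 2 1 3 / 3 5 1 2 4 / 4 2 5 3 1 / 1 3 4 5 2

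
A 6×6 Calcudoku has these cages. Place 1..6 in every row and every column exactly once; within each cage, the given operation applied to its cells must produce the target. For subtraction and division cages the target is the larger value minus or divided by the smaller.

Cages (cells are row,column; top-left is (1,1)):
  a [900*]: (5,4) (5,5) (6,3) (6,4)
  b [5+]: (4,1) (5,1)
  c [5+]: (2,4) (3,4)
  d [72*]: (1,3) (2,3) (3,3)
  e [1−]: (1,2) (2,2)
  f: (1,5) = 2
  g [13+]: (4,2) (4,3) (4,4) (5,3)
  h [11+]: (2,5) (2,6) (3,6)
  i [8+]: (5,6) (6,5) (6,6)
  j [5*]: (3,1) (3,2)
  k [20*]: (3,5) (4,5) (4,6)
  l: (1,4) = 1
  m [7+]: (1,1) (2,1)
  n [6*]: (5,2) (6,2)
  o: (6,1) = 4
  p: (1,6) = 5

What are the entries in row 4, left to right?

L is a freebie, leaving (1,4) = 1.
Cage f is a single given cell, leaving (1,5) = 2.
Cage p is a single given cell, which forces (1,6) = 5.
Cage o is a single given cell, which forces (6,1) = 4.
The two cells of cage m must have sum 7, leaving (1,1) = 6.
Cage m needs two cells with sum 7; hence (2,1) = 1.
Column 1 now contains 1, which forces (3,1) = 5.
Row 3 now contains 5, leaving (3,2) = 1.
Row 3 now contains 1, which forces (3,5) = 4.
Cage k needs product 20, which forces (4,5) = 5.
The 3 cells of cage k must have product 20; hence (4,6) = 1.
5 is placed in column 5, leaving (5,5) = 6.
Column 5 already has 6, which forces (2,5) = 3.
Row 5 already has 6, which forces (5,4) = 5.
Cage a has product 900, which forces (6,3) = 5.
Cage a has product 900, leaving (6,4) = 6.
Column 5 now contains 3, leaving (6,5) = 1.
3 is placed in row 2, which forces (2,4) = 2.
Row 2 now contains 2; hence (2,6) = 6.
The two cells of cage c must have sum 5, which forces (3,4) = 3.
6 is placed in column 6, which forces (3,6) = 2.
3 is placed in column 4; hence (4,4) = 4.
Cage i has sum 8, leaving (5,6) = 4.
Cage i needs sum 8, so (6,6) = 3.
The 3 cells of cage d must have product 72; hence (1,3) = 3.
6 is placed in row 2, so (2,3) = 4.
Row 3 now contains 3; hence (3,3) = 6.
6 is placed in column 3; hence (4,3) = 2.
Cage n's pair has product 6, so (5,2) = 3.
The 4 cells of cage g must have sum 13, which forces (5,3) = 1.
Row 6 already has 3; hence (6,2) = 2.
3 is placed in row 1; hence (1,2) = 4.
Row 2 already has 4, so (2,2) = 5.
2 is placed in row 4; hence (4,1) = 3.
2 is placed in row 4; hence (4,2) = 6.
3 is placed in row 5, which forces (5,1) = 2.
Completed grid: 6 4 3 1 2 5 / 1 5 4 2 3 6 / 5 1 6 3 4 2 / 3 6 2 4 5 1 / 2 3 1 5 6 4 / 4 2 5 6 1 3.

3 6 2 4 5 1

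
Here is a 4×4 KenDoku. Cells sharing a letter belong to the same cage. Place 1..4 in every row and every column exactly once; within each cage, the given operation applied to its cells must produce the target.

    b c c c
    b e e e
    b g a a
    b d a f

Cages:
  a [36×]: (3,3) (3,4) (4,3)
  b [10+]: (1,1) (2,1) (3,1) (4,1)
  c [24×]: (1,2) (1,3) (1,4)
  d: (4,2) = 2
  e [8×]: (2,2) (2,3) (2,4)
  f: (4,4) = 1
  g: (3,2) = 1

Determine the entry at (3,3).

Cage g is a single given cell, which forces (3,2) = 1.
The 3 cells of cage a must have product 36, leaving (3,3) = 4.
Cage a has product 36, so (3,4) = 3.
Cage d is given; hence (4,2) = 2.
Cage a needs product 36, which forces (4,3) = 3.
Cage f is given; hence (4,4) = 1.
The 3 cells of cage c must have product 24, leaving (1,2) = 3.
3 is placed in column 3; hence (1,3) = 2.
Cage c needs product 24, leaving (1,4) = 4.
Column 2 now contains 2, which forces (2,2) = 4.
Cage e needs product 8, which forces (2,3) = 1.
Cage e needs product 8, so (2,4) = 2.
3 is placed in row 3, leaving (3,1) = 2.
Row 4 now contains 1; hence (4,1) = 4.
Row 1 already has 3, leaving (1,1) = 1.
Row 2 already has 1, leaving (2,1) = 3.
Completed grid: 1 3 2 4 / 3 4 1 2 / 2 1 4 3 / 4 2 3 1.

4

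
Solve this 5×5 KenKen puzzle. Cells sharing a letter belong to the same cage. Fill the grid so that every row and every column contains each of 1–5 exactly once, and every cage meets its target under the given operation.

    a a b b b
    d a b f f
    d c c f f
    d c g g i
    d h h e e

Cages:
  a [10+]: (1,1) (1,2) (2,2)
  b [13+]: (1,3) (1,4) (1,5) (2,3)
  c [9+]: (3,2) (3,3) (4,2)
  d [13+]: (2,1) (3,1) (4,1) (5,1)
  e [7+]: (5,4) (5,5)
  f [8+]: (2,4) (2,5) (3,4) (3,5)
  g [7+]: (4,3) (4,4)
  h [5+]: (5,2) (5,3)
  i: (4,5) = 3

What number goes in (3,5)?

I is a freebie, which forces (4,5) = 3.
In column 1, 2 can only go at (1,1), so (1,1) = 2.
Cage c has sum 9, so (4,2) = 4.
Row 4 now contains 4, which forces (4,1) = 1.
In row 3, 5 can only go at (3,1), so (3,1) = 5.
In row 5, 1 can only go at (5,2), so (5,2) = 1.
1 is placed in column 2; hence (3,2) = 2.
Cage c has sum 9; hence (3,3) = 3.
Cage h needs two cells with sum 5, leaving (5,3) = 4.
Cage b has sum 13; hence (1,4) = 3.
Cage b has sum 13, leaving (1,5) = 4.
The 4 cells of cage d must have sum 13, so (2,1) = 4.
Column 5 now contains 4, so (3,5) = 1.
Row 5 now contains 4, leaving (5,1) = 3.
3 is placed in row 1, which forces (1,2) = 5.
Row 1 now contains 5, which forces (1,3) = 1.
Cage a needs sum 10, which forces (2,2) = 3.
Column 3 now contains 1; hence (2,3) = 5.
The 4 cells of cage f must have sum 8, leaving (2,4) = 1.
Column 5 now contains 1, so (2,5) = 2.
Row 3 now contains 1, leaving (3,4) = 4.
5 is placed in column 3, so (4,3) = 2.
2 is placed in row 4, leaving (4,4) = 5.
Column 4 now contains 5; hence (5,4) = 2.
2 is placed in column 5, so (5,5) = 5.
The full grid is 2 5 1 3 4 / 4 3 5 1 2 / 5 2 3 4 1 / 1 4 2 5 3 / 3 1 4 2 5.

1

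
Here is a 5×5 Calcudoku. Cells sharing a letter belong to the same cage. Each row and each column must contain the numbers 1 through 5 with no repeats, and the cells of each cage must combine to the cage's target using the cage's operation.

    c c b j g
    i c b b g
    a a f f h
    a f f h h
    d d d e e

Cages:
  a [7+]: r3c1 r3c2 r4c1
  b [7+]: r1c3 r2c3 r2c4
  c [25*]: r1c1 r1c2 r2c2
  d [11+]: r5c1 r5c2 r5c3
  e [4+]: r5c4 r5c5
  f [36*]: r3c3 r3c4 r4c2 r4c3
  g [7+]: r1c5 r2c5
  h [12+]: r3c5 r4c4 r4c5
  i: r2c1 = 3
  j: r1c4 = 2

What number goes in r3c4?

The 3 cells of cage c must have product 25; hence r1c1 = 5.
Cage c has product 25; hence r1c2 = 1.
Cage j is a single given cell, leaving r1c4 = 2.
I is a freebie, so r2c1 = 3.
Cage c needs product 25; hence r2c2 = 5.
Cage b has sum 7, so r1c3 = 4.
Cage g needs two cells with sum 7; hence r1c5 = 3.
The 3 cells of cage b must have sum 7, so r2c3 = 2.
Cage b has sum 7, leaving r2c4 = 1.
Cage g's pair has sum 7, so r2c5 = 4.
4 is placed in column 5, which forces r3c5 = 5.
Column 5 now contains 5, so r4c5 = 2.
The 3 cells of cage d must have sum 11, leaving r5c3 = 5.
1 is placed in column 4, leaving r5c4 = 3.
3 is placed in column 5, which forces r5c5 = 1.
Cage f has product 36; hence r3c3 = 3.
3 is placed in column 4, so r3c4 = 4.
The 4 cells of cage f must have product 36, so r4c2 = 3.
Cage f needs product 36, leaving r4c3 = 1.
The 3 cells of cage h must have sum 12, which forces r4c4 = 5.
The 3 cells of cage a must have sum 7; hence r3c1 = 1.
4 is placed in row 3, leaving r3c2 = 2.
1 is placed in row 4, which forces r4c1 = 4.
4 is placed in column 1, which forces r5c1 = 2.
Column 2 now contains 2, which forces r5c2 = 4.
Completed grid: 5 1 4 2 3 / 3 5 2 1 4 / 1 2 3 4 5 / 4 3 1 5 2 / 2 4 5 3 1.

4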